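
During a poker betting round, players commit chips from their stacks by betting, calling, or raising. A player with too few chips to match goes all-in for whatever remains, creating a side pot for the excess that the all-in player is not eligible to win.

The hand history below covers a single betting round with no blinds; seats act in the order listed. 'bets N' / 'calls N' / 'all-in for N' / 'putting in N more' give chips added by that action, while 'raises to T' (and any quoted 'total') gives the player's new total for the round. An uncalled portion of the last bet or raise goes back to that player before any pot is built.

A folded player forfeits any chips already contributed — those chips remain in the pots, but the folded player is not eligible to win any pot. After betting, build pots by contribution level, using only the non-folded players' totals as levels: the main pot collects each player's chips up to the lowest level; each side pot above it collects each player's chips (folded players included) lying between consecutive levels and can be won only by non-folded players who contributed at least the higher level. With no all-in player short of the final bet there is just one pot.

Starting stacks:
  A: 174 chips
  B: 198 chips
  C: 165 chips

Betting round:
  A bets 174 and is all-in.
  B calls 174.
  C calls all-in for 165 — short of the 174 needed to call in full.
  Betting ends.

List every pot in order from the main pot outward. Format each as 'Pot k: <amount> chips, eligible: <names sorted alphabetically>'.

Contributions: A=174, B=174, C=165
Pot levels (distinct totals of non-folded players): 165, 174
Layer 1-165: 165 each from A, B, C = 165*3 = 495 chips; eligible A, B, C
Layer 166-174: 9 each from A, B = 9*2 = 18 chips; eligible A, B

Pot 1: 495 chips, eligible: A, B, C
Pot 2: 18 chips, eligible: A, B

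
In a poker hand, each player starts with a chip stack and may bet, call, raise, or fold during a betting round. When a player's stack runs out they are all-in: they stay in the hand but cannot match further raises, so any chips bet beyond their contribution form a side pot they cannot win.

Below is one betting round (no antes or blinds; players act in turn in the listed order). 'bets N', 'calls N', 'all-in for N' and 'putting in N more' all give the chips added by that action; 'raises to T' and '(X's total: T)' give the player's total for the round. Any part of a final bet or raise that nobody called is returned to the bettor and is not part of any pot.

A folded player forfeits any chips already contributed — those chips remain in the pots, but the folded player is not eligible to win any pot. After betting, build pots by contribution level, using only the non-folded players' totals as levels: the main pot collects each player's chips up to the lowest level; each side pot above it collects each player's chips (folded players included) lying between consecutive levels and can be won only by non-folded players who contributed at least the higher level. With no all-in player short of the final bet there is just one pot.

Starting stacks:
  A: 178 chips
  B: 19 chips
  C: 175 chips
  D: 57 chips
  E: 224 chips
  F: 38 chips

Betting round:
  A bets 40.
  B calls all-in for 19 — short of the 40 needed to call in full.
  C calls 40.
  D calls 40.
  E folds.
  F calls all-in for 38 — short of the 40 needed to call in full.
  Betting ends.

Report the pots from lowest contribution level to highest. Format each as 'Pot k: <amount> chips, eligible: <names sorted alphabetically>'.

Pot 1: 95 chips, eligible: A, B, C, D, F
Pot 2: 76 chips, eligible: A, C, D, F
Pot 3: 6 chips, eligible: A, C, D

Derivation:
Contributions: A=40, B=19, C=40, D=40, F=38
Folded: E
Pot levels (distinct totals of non-folded players): 19, 38, 40
Layer 1-19: 19 each from A, B, C, D, F = 19*5 = 95 chips; eligible A, B, C, D, F
Layer 20-38: 19 each from A, C, D, F = 19*4 = 76 chips; eligible A, C, D, F
Layer 39-40: 2 each from A, C, D = 2*3 = 6 chips; eligible A, C, D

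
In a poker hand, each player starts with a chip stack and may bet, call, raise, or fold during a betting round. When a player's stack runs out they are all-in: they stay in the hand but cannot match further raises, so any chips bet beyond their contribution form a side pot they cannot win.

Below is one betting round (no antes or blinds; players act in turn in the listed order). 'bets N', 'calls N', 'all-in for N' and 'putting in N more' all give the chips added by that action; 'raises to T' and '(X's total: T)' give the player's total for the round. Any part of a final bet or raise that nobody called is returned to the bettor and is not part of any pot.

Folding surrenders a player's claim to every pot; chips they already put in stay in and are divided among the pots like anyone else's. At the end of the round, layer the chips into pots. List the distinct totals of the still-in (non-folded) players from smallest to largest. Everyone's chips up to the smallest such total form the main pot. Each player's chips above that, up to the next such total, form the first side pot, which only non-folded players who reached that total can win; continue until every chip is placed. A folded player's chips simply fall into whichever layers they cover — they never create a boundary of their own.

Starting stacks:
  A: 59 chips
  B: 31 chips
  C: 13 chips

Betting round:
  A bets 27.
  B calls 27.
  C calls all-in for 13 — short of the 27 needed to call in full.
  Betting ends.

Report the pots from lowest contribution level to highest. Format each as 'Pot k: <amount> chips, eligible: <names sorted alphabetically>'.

Contributions: A=27, B=27, C=13
Pot levels (distinct totals of non-folded players): 13, 27
Layer 1-13: 13 each from A, B, C = 13*3 = 39 chips; eligible A, B, C
Layer 14-27: 14 each from A, B = 14*2 = 28 chips; eligible A, B

Pot 1: 39 chips, eligible: A, B, C
Pot 2: 28 chips, eligible: A, B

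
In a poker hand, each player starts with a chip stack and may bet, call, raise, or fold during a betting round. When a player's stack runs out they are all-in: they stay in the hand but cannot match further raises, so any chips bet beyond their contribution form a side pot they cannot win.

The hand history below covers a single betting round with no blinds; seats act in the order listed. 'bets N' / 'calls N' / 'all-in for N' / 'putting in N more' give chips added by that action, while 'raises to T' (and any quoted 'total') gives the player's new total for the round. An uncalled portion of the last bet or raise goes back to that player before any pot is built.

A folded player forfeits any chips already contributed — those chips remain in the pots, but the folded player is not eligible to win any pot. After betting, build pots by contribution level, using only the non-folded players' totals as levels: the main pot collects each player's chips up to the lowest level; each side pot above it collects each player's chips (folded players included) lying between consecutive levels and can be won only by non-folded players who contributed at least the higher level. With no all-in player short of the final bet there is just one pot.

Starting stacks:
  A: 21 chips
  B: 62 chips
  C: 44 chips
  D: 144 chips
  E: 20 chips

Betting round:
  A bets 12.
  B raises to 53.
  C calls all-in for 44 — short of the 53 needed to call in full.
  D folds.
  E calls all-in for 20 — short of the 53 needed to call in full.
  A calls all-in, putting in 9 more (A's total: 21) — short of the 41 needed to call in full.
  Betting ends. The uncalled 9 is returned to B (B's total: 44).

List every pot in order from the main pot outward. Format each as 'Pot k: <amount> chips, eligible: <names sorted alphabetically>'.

Contributions (after 9 returned to B): A=21, B=44, C=44, E=20
Folded: D
Pot levels (distinct totals of non-folded players): 20, 21, 44
Layer 1-20: 20 each from A, B, C, E = 20*4 = 80 chips; eligible A, B, C, E
Layer 21-21: 1 each from A, B, C = 1*3 = 3 chips; eligible A, B, C
Layer 22-44: 23 each from B, C = 23*2 = 46 chips; eligible B, C

Pot 1: 80 chips, eligible: A, B, C, E
Pot 2: 3 chips, eligible: A, B, C
Pot 3: 46 chips, eligible: B, C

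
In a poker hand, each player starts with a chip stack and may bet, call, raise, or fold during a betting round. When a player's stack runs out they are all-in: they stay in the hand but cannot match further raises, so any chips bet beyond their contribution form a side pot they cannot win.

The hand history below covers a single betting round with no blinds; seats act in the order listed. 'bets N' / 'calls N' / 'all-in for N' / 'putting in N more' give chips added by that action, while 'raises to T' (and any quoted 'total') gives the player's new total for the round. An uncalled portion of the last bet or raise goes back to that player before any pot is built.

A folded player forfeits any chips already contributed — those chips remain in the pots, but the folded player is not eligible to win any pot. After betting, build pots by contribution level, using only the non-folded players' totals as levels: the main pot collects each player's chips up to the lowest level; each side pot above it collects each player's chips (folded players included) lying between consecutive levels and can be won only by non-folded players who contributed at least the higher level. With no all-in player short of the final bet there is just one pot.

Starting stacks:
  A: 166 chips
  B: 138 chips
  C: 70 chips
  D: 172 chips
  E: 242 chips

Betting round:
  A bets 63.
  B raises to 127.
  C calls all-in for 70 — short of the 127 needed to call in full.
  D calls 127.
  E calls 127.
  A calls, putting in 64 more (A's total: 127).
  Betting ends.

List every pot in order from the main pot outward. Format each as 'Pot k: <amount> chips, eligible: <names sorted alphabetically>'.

Pot 1: 350 chips, eligible: A, B, C, D, E
Pot 2: 228 chips, eligible: A, B, D, E

Derivation:
Contributions: A=127, B=127, C=70, D=127, E=127
Pot levels (distinct totals of non-folded players): 70, 127
Layer 1-70: 70 each from A, B, C, D, E = 70*5 = 350 chips; eligible A, B, C, D, E
Layer 71-127: 57 each from A, B, D, E = 57*4 = 228 chips; eligible A, B, D, E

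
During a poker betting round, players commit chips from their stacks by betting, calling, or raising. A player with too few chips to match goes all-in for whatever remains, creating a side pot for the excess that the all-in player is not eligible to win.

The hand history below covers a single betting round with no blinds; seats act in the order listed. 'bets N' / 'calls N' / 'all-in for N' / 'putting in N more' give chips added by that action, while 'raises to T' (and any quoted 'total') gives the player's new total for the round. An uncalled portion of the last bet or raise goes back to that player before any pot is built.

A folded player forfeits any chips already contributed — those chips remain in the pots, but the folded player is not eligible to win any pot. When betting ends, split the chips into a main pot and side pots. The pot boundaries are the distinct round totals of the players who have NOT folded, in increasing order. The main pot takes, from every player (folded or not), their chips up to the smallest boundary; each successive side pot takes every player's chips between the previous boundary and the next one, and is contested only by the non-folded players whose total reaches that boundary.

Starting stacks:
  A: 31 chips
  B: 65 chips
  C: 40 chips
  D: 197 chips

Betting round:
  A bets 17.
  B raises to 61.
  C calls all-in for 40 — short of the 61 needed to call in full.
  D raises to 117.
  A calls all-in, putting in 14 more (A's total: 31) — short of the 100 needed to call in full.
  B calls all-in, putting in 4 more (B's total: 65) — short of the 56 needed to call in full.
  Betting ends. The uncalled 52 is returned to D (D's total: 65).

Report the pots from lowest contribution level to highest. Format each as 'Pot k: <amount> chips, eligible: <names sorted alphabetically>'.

Pot 1: 124 chips, eligible: A, B, C, D
Pot 2: 27 chips, eligible: B, C, D
Pot 3: 50 chips, eligible: B, D

Derivation:
Contributions (after 52 returned to D): A=31, B=65, C=40, D=65
Pot levels (distinct totals of non-folded players): 31, 40, 65
Layer 1-31: 31 each from A, B, C, D = 31*4 = 124 chips; eligible A, B, C, D
Layer 32-40: 9 each from B, C, D = 9*3 = 27 chips; eligible B, C, D
Layer 41-65: 25 each from B, D = 25*2 = 50 chips; eligible B, D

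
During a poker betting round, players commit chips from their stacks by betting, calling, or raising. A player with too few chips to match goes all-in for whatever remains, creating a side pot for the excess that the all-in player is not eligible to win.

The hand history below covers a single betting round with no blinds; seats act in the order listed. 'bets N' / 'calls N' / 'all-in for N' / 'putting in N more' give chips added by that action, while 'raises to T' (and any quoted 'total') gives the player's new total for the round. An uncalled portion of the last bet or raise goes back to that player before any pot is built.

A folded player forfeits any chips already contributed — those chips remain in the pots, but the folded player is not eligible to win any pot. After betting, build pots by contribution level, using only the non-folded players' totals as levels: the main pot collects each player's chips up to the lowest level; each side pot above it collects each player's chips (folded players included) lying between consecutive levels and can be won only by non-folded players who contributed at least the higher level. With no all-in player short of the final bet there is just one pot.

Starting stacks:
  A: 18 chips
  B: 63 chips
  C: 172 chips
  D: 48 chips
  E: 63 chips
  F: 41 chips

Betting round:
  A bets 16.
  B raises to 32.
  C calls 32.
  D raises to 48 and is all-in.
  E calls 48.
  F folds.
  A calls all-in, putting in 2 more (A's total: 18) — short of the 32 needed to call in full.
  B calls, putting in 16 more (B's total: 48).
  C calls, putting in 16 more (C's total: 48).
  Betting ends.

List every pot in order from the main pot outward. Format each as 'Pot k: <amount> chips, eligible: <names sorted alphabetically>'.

Pot 1: 90 chips, eligible: A, B, C, D, E
Pot 2: 120 chips, eligible: B, C, D, E

Derivation:
Contributions: A=18, B=48, C=48, D=48, E=48
Folded: F
Pot levels (distinct totals of non-folded players): 18, 48
Layer 1-18: 18 each from A, B, C, D, E = 18*5 = 90 chips; eligible A, B, C, D, E
Layer 19-48: 30 each from B, C, D, E = 30*4 = 120 chips; eligible B, C, D, E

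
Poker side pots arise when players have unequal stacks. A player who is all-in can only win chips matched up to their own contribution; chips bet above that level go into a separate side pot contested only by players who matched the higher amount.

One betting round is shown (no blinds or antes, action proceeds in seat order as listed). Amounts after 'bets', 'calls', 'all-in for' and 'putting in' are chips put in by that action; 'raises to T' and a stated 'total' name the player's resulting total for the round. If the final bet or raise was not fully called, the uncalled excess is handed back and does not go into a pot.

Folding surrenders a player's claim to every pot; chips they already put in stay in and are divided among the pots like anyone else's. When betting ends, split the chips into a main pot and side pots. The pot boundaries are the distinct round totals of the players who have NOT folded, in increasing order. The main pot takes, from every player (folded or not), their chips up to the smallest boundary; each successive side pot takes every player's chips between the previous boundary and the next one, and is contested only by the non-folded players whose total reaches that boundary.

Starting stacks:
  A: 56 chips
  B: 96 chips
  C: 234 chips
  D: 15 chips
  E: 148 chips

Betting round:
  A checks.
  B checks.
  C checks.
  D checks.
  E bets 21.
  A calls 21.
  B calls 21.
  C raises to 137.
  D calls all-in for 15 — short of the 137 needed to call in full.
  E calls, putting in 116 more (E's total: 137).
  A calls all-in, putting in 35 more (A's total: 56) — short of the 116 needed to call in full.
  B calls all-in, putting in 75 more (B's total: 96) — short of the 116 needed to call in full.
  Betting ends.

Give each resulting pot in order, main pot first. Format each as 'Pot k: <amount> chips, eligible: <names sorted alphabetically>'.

Pot 1: 75 chips, eligible: A, B, C, D, E
Pot 2: 164 chips, eligible: A, B, C, E
Pot 3: 120 chips, eligible: B, C, E
Pot 4: 82 chips, eligible: C, E

Derivation:
Contributions: A=56, B=96, C=137, D=15, E=137
Pot levels (distinct totals of non-folded players): 15, 56, 96, 137
Layer 1-15: 15 each from A, B, C, D, E = 15*5 = 75 chips; eligible A, B, C, D, E
Layer 16-56: 41 each from A, B, C, E = 41*4 = 164 chips; eligible A, B, C, E
Layer 57-96: 40 each from B, C, E = 40*3 = 120 chips; eligible B, C, E
Layer 97-137: 41 each from C, E = 41*2 = 82 chips; eligible C, E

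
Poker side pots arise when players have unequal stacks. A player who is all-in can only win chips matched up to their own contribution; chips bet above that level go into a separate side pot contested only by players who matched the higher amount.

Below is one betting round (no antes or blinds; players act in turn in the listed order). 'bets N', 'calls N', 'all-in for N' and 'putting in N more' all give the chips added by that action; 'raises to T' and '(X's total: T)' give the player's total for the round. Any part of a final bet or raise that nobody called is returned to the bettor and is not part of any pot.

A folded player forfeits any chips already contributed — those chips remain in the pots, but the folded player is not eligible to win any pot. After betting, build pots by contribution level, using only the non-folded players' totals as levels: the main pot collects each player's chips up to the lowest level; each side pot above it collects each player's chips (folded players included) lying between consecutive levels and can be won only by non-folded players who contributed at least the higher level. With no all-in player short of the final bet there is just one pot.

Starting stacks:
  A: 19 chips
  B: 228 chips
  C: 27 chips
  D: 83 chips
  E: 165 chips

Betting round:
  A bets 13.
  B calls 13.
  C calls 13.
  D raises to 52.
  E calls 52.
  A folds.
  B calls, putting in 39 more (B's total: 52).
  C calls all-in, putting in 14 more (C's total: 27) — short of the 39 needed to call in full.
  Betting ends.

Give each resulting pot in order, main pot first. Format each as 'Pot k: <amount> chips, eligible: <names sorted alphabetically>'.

Contributions: A=13, B=52, C=27, D=52, E=52
Folded: A
Pot levels (distinct totals of non-folded players): 27, 52
Layer 1-27: A 13 + B 27 + C 27 + D 27 + E 27 = 121 chips; eligible B, C, D, E
Layer 28-52: 25 each from B, D, E = 25*3 = 75 chips; eligible B, D, E

Pot 1: 121 chips, eligible: B, C, D, E
Pot 2: 75 chips, eligible: B, D, E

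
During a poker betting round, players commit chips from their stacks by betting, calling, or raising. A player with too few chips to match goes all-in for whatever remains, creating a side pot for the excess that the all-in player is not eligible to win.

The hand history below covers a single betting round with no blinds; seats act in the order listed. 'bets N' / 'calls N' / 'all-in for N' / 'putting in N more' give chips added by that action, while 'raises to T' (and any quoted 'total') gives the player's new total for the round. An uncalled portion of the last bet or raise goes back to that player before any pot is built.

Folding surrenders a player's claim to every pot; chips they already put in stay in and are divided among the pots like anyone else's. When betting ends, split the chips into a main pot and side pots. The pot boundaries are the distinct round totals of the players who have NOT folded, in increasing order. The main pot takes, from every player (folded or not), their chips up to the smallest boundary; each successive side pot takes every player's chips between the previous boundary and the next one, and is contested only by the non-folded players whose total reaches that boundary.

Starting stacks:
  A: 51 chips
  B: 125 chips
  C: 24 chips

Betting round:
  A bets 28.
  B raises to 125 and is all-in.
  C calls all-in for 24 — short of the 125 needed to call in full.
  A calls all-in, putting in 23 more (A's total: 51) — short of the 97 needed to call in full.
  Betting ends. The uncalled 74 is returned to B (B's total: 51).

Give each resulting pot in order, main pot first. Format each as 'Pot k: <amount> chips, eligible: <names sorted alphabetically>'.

Contributions (after 74 returned to B): A=51, B=51, C=24
Pot levels (distinct totals of non-folded players): 24, 51
Layer 1-24: 24 each from A, B, C = 24*3 = 72 chips; eligible A, B, C
Layer 25-51: 27 each from A, B = 27*2 = 54 chips; eligible A, B

Pot 1: 72 chips, eligible: A, B, C
Pot 2: 54 chips, eligible: A, B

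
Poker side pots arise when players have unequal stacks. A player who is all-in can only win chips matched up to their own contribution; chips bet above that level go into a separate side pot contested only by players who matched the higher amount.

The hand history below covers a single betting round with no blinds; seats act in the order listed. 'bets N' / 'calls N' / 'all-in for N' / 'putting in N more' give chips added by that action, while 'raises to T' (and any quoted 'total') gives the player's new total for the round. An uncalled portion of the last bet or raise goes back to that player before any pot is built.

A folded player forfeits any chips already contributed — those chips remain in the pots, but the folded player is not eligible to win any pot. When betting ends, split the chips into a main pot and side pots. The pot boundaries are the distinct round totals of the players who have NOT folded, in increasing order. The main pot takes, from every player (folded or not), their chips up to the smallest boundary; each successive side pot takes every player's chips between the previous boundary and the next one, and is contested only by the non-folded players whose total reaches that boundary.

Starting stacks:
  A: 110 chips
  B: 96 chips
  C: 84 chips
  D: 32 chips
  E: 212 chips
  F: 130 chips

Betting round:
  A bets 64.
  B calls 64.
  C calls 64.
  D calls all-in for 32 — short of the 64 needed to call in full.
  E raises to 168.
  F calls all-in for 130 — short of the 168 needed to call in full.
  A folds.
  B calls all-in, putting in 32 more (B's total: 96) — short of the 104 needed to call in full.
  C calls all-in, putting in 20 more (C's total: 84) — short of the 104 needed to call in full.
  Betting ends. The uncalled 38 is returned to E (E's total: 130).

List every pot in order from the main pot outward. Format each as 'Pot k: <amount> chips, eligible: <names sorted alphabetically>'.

Pot 1: 192 chips, eligible: B, C, D, E, F
Pot 2: 240 chips, eligible: B, C, E, F
Pot 3: 36 chips, eligible: B, E, F
Pot 4: 68 chips, eligible: E, F

Derivation:
Contributions (after 38 returned to E): A=64, B=96, C=84, D=32, E=130, F=130
Folded: A
Pot levels (distinct totals of non-folded players): 32, 84, 96, 130
Layer 1-32: 32 each from A, B, C, D, E, F = 32*6 = 192 chips; eligible B, C, D, E, F
Layer 33-84: A 32 + B 52 + C 52 + E 52 + F 52 = 240 chips; eligible B, C, E, F
Layer 85-96: 12 each from B, E, F = 12*3 = 36 chips; eligible B, E, F
Layer 97-130: 34 each from E, F = 34*2 = 68 chips; eligible E, F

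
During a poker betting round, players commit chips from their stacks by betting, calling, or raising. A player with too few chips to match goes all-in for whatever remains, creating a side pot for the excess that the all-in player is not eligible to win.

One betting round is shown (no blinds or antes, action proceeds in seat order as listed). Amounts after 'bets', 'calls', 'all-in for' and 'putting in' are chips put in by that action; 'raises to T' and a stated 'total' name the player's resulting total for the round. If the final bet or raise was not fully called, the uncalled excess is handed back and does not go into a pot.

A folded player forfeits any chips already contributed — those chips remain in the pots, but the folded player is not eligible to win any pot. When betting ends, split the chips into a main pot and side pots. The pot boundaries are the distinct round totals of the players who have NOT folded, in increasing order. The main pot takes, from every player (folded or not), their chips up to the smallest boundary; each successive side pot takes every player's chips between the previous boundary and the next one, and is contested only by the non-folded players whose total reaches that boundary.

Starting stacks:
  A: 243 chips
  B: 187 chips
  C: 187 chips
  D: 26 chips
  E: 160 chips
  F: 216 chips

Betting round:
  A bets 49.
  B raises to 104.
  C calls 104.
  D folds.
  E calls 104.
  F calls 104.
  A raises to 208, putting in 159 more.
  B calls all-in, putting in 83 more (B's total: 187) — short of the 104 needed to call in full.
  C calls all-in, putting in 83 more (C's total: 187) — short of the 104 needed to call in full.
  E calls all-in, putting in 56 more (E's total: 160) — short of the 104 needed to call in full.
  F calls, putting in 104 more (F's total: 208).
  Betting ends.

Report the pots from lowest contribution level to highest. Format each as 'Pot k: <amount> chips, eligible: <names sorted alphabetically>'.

Pot 1: 800 chips, eligible: A, B, C, E, F
Pot 2: 108 chips, eligible: A, B, C, F
Pot 3: 42 chips, eligible: A, F

Derivation:
Contributions: A=208, B=187, C=187, E=160, F=208
Folded: D
Pot levels (distinct totals of non-folded players): 160, 187, 208
Layer 1-160: 160 each from A, B, C, E, F = 160*5 = 800 chips; eligible A, B, C, E, F
Layer 161-187: 27 each from A, B, C, F = 27*4 = 108 chips; eligible A, B, C, F
Layer 188-208: 21 each from A, F = 21*2 = 42 chips; eligible A, F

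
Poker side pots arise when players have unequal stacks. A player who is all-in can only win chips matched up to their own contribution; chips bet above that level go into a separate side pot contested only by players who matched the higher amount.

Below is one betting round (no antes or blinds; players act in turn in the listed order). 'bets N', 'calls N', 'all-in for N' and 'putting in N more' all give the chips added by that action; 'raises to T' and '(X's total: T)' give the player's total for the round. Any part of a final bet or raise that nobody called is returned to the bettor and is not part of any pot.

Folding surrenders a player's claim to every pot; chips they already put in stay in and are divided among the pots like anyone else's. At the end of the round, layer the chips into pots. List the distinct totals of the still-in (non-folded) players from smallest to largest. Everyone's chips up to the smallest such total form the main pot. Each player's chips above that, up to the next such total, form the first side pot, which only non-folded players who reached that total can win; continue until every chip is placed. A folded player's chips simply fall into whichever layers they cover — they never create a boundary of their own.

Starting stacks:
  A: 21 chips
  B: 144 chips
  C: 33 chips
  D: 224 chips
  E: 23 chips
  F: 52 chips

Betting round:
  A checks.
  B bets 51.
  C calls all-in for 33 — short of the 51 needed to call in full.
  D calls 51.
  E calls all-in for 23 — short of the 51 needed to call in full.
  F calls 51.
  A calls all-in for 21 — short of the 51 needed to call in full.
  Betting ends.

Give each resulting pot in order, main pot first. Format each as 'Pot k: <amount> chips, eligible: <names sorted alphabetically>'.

Contributions: A=21, B=51, C=33, D=51, E=23, F=51
Pot levels (distinct totals of non-folded players): 21, 23, 33, 51
Layer 1-21: 21 each from A, B, C, D, E, F = 21*6 = 126 chips; eligible A, B, C, D, E, F
Layer 22-23: 2 each from B, C, D, E, F = 2*5 = 10 chips; eligible B, C, D, E, F
Layer 24-33: 10 each from B, C, D, F = 10*4 = 40 chips; eligible B, C, D, F
Layer 34-51: 18 each from B, D, F = 18*3 = 54 chips; eligible B, D, F

Pot 1: 126 chips, eligible: A, B, C, D, E, F
Pot 2: 10 chips, eligible: B, C, D, E, F
Pot 3: 40 chips, eligible: B, C, D, F
Pot 4: 54 chips, eligible: B, D, F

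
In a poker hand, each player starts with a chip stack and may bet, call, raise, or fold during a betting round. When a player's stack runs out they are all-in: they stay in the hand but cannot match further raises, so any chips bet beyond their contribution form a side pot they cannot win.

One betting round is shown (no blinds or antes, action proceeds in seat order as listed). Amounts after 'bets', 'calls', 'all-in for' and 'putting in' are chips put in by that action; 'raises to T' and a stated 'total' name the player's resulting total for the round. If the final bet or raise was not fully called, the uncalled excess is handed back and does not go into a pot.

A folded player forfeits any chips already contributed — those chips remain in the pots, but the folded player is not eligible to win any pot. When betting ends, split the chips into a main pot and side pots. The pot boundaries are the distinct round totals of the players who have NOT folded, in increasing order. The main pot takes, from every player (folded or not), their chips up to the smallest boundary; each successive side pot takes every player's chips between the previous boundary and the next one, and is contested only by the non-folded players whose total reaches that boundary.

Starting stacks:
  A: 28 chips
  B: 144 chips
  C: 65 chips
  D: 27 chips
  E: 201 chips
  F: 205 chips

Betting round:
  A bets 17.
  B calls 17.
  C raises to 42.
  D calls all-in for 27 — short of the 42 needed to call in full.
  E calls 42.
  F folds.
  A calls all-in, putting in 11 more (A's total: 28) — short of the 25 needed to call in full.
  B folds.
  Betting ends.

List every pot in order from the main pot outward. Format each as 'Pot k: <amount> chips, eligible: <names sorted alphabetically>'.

Contributions: A=28, B=17, C=42, D=27, E=42
Folded: B, F
Pot levels (distinct totals of non-folded players): 27, 28, 42
Layer 1-27: A 27 + B 17 + C 27 + D 27 + E 27 = 125 chips; eligible A, C, D, E
Layer 28-28: 1 each from A, C, E = 1*3 = 3 chips; eligible A, C, E
Layer 29-42: 14 each from C, E = 14*2 = 28 chips; eligible C, E

Pot 1: 125 chips, eligible: A, C, D, E
Pot 2: 3 chips, eligible: A, C, E
Pot 3: 28 chips, eligible: C, E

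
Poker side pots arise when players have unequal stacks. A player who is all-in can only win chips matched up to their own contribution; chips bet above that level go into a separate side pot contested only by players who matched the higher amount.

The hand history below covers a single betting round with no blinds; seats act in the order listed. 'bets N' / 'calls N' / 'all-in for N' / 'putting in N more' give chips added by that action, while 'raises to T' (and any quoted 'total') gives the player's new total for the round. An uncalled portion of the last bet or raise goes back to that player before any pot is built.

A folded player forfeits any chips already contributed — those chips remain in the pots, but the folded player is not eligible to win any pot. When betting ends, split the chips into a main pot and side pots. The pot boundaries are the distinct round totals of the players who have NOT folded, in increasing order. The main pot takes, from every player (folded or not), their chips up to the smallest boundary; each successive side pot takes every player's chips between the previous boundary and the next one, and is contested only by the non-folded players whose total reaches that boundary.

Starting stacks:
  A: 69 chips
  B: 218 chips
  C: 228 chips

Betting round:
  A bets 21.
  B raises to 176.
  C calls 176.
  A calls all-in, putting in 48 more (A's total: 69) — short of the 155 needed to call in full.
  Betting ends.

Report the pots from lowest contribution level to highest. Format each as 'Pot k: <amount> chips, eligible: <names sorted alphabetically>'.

Pot 1: 207 chips, eligible: A, B, C
Pot 2: 214 chips, eligible: B, C

Derivation:
Contributions: A=69, B=176, C=176
Pot levels (distinct totals of non-folded players): 69, 176
Layer 1-69: 69 each from A, B, C = 69*3 = 207 chips; eligible A, B, C
Layer 70-176: 107 each from B, C = 107*2 = 214 chips; eligible B, C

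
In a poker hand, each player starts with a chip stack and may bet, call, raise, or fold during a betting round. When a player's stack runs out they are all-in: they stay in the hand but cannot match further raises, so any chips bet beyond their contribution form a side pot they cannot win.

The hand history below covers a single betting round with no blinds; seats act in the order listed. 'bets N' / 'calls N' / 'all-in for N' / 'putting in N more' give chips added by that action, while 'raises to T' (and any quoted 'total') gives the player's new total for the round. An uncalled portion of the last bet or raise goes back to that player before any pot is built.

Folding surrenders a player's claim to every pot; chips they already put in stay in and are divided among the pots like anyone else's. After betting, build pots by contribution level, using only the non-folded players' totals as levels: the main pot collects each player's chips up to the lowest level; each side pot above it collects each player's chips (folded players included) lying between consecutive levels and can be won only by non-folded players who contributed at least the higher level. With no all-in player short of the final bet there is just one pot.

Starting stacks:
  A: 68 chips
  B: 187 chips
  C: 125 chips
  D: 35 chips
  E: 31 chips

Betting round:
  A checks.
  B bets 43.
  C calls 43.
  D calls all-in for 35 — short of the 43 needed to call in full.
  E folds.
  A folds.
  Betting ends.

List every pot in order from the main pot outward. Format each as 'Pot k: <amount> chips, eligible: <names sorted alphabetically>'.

Pot 1: 105 chips, eligible: B, C, D
Pot 2: 16 chips, eligible: B, C

Derivation:
Contributions: B=43, C=43, D=35
Folded: A, E
Pot levels (distinct totals of non-folded players): 35, 43
Layer 1-35: 35 each from B, C, D = 35*3 = 105 chips; eligible B, C, D
Layer 36-43: 8 each from B, C = 8*2 = 16 chips; eligible B, C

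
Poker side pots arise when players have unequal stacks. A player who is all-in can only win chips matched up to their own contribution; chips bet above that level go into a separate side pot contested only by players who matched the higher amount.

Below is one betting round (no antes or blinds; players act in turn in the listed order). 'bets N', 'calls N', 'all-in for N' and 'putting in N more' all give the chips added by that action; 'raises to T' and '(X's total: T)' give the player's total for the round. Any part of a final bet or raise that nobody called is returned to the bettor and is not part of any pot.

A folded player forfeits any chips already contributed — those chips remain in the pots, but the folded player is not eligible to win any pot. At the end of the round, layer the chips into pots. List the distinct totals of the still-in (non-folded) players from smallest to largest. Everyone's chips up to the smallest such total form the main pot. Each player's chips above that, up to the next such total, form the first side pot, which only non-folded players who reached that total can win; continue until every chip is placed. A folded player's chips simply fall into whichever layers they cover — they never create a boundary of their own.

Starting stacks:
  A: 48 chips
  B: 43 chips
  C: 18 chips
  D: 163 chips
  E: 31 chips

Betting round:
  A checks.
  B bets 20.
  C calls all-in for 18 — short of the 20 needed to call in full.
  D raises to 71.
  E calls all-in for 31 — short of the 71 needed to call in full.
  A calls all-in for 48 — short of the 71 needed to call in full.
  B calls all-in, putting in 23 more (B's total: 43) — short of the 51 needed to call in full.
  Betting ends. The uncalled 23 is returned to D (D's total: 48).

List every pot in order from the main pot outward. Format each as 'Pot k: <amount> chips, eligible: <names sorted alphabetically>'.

Contributions (after 23 returned to D): A=48, B=43, C=18, D=48, E=31
Pot levels (distinct totals of non-folded players): 18, 31, 43, 48
Layer 1-18: 18 each from A, B, C, D, E = 18*5 = 90 chips; eligible A, B, C, D, E
Layer 19-31: 13 each from A, B, D, E = 13*4 = 52 chips; eligible A, B, D, E
Layer 32-43: 12 each from A, B, D = 12*3 = 36 chips; eligible A, B, D
Layer 44-48: 5 each from A, D = 5*2 = 10 chips; eligible A, D

Pot 1: 90 chips, eligible: A, B, C, D, E
Pot 2: 52 chips, eligible: A, B, D, E
Pot 3: 36 chips, eligible: A, B, D
Pot 4: 10 chips, eligible: A, D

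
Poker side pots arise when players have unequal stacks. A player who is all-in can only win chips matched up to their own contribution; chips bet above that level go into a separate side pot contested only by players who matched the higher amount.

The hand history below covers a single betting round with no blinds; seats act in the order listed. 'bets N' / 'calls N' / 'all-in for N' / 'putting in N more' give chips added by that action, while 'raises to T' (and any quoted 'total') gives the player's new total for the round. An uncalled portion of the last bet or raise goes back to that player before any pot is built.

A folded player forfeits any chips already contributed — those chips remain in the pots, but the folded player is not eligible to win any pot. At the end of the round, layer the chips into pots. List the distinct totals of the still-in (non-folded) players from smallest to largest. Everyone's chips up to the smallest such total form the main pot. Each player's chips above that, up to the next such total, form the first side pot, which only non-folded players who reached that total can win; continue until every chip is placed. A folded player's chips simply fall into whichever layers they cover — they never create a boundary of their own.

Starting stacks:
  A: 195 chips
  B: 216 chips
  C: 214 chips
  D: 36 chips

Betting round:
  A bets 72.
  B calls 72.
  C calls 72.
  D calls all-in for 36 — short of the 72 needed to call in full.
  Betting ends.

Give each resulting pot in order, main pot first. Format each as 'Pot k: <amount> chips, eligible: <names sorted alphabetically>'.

Pot 1: 144 chips, eligible: A, B, C, D
Pot 2: 108 chips, eligible: A, B, C

Derivation:
Contributions: A=72, B=72, C=72, D=36
Pot levels (distinct totals of non-folded players): 36, 72
Layer 1-36: 36 each from A, B, C, D = 36*4 = 144 chips; eligible A, B, C, D
Layer 37-72: 36 each from A, B, C = 36*3 = 108 chips; eligible A, B, C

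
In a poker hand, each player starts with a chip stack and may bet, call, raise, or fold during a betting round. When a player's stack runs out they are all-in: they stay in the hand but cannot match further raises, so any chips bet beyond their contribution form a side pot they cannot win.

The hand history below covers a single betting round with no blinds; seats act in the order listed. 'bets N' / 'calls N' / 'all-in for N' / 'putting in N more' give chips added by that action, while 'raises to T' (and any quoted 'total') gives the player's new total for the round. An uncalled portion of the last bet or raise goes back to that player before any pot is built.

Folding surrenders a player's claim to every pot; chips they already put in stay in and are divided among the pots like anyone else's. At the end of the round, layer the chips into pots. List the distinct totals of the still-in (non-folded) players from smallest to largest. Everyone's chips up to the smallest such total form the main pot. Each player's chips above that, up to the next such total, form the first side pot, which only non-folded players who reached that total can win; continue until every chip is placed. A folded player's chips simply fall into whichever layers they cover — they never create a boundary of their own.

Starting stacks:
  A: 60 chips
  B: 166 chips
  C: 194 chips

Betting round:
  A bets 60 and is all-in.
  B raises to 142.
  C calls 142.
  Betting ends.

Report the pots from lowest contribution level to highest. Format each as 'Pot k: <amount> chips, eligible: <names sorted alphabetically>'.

Pot 1: 180 chips, eligible: A, B, C
Pot 2: 164 chips, eligible: B, C

Derivation:
Contributions: A=60, B=142, C=142
Pot levels (distinct totals of non-folded players): 60, 142
Layer 1-60: 60 each from A, B, C = 60*3 = 180 chips; eligible A, B, C
Layer 61-142: 82 each from B, C = 82*2 = 164 chips; eligible B, C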